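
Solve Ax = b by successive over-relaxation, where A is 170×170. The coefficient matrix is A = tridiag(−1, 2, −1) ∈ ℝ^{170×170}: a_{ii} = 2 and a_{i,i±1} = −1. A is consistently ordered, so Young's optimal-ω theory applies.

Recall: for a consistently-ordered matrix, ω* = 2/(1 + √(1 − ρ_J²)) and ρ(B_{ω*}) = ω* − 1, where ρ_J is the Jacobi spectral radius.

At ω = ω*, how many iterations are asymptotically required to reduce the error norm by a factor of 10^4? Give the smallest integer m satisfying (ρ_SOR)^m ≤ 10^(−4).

n=170: λ(B_J) = 1 − λ(A)/2 = cos(kπ/171); k=1 gives ρ_J = 0.9998312.
√(1 − cos²(π/171)) = sin(π/171) ≈ 0.0183709.
Then 2/(1+√(1−ρ_J²)) = 2/(1+0.0183709); ω* = 2/1.0183709 = 1.9639210.
At ω = 1.9639210 every |λ(B_ω)| = ω−1, so ρ_SOR = 0.9639210.
Need (0.9639210)^m ≤ 10^(−4): m ≥ 4·ln10/|ln 0.9639210| = 9.21034/0.0367459 = 250.649 ⇒ m = 251.

m = 251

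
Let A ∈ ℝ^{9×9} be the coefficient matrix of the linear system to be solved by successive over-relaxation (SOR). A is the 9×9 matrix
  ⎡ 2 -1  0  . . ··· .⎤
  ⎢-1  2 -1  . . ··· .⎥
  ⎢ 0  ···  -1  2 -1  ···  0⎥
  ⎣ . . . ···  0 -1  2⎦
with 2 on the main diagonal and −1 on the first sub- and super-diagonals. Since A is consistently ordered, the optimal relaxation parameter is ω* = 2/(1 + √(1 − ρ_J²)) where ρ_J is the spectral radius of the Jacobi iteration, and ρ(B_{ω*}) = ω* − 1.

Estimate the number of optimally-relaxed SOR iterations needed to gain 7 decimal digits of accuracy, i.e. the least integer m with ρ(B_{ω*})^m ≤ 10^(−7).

B_J for the 9×9 system has eigenvalues cos(kπ/10); ρ_J = cos(π/10) = 0.9510565.
√(1 − cos²(π/10)) = sin(π/10) ≈ 0.3090170.
ω* = 2/(1+0.3090170) = 1.5278640
ρ_SOR = ω* − 1 ≈ 0.5278640.
m ≥ 7·ln10 / (−ln 0.5278640) = 25.227; smallest integer m = 26.

m = 26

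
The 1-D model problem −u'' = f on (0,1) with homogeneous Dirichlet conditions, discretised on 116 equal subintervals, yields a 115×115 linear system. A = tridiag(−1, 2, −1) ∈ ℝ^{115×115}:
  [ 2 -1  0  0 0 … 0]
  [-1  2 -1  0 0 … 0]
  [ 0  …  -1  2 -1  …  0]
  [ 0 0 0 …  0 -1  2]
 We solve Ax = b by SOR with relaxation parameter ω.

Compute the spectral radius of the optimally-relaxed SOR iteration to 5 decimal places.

ρ_SOR = 0.94727

B_J for the 115×115 system has eigenvalues cos(kπ/116); ρ_J = cos(π/116) = 0.99963.
root = sin(π/116) = 0.027079  (since 1−cos² = sin²).
ω* = 2/(1 + 0.027079) = 2/1.027079 = 1.94727.
ρ_SOR = ω* − 1 ≈ 0.94727.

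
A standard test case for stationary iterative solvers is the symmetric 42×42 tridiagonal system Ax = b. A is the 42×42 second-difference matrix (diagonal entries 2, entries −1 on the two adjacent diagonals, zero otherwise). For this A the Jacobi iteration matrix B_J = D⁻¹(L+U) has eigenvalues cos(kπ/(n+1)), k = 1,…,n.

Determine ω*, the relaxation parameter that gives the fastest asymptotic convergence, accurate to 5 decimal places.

n=42: λ(B_J) = 1 − λ(A)/2 = cos(kπ/43); k=1 gives ρ_J = 0.99733.
√(1−ρ_J²) = |sin(π/43)| = 0.072995
So ω* = 2/1.072995 = 1.86394 (Young).
At ω = 1.86394 every |λ(B_ω)| = ω−1, so ρ_SOR = 0.86394.

ω* = 1.86394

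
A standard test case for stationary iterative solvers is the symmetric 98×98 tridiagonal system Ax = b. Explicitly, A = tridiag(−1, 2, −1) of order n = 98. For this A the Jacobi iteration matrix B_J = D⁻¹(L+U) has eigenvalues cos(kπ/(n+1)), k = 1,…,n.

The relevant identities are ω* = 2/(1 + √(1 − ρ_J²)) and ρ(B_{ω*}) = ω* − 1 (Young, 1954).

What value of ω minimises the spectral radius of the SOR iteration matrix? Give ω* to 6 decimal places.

With n=98, ρ(Jacobi) = cos(π/99) = 0.999497.
√(1−ρ_J²) simplifies to sin(π/99) = 0.0317279.
[ω*] 2 ÷ (1 + 0.0317279) = 2 ÷ 1.0317279 = 1.938496.
At ω = 1.938496 every |λ(B_ω)| = ω−1, so ρ_SOR = 0.938496.

ω* = 1.938496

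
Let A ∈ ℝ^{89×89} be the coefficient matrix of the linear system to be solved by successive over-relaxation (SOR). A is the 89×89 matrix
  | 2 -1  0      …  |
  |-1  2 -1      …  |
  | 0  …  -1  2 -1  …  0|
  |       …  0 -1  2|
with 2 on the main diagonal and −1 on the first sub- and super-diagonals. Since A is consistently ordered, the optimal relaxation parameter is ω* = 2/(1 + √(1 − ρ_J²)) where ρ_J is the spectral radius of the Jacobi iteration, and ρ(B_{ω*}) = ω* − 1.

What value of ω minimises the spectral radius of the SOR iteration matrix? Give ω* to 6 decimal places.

ω* = 1.932555

B_J for the 89×89 system has eigenvalues cos(kπ/90); ρ_J = cos(π/90) = 0.999391.
root = sin(π/90) = 0.0348995  (since 1−cos² = sin²).
ω* = 2 / (1 + 0.0348995) = 2 / 1.0348995 ≈ 1.932555.
and ρ(B_{ω*}) = 1.932555 − 1 = 0.932555.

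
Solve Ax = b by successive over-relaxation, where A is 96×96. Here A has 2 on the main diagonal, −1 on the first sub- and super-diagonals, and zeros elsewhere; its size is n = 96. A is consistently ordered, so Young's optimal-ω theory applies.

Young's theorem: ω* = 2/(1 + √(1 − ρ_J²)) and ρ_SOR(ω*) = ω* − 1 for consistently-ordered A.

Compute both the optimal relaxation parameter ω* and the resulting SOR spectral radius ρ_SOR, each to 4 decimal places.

[ρ_J] n=96: ρ(B_J) = cos(π/(n+1)) = cos(π/97) = 0.9995.
1 − cos²(π/97) = sin²(π/97) ⇒ √(1−ρ_J²) = sin(π/97) = 0.03238.
ω* = 2/(1+0.03238) = 1.9373
At ω = 1.9373 every |λ(B_ω)| = ω−1, so ρ_SOR = 0.9373.

ω* = 1.9373, ρ_SOR = 0.9373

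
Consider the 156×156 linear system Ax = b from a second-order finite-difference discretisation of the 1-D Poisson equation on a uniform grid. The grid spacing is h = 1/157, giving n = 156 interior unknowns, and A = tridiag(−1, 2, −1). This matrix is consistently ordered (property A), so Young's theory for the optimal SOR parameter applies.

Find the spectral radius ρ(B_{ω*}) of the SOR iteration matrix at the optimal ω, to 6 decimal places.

ρ_SOR = 0.960767

n=156: λ(B_J) = 1 − λ(A)/2 = cos(kπ/157); k=1 gives ρ_J = 0.999800.
√(1 − cos²(π/157)) = sin(π/157) ≈ 0.0200088.
Then 2/(1+√(1−ρ_J²)) = 2/(1+0.0200088); ω* = 2/1.0200088 = 1.960767.
[ρ_SOR] ω* − 1 = 0.960767.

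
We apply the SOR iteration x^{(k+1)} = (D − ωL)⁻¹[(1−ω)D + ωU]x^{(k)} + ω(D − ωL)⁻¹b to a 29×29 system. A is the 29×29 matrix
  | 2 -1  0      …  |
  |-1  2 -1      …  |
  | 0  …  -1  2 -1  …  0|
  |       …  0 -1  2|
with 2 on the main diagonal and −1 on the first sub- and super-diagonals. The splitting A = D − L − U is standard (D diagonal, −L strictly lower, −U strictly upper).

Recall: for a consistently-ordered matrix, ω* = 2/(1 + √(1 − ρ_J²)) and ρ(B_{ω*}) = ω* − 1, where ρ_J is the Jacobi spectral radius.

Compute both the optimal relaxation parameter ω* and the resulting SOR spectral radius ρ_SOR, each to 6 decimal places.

ω* = 1.810727, ρ_SOR = 0.810727

B_J for the 29×29 system has eigenvalues cos(kπ/30); ρ_J = cos(π/30) = 0.994522.
1 − cos²(π/30) = sin²(π/30) ⇒ √(1−ρ_J²) = sin(π/30) = 0.1045285.
Young: ω* = 2/(1+√(1−ρ_J²)) = 2/(1+0.1045285) = 2/1.1045285 = 1.810727.
Hence ρ(B_{ω*}) = 1.810727 − 1 = 0.810727.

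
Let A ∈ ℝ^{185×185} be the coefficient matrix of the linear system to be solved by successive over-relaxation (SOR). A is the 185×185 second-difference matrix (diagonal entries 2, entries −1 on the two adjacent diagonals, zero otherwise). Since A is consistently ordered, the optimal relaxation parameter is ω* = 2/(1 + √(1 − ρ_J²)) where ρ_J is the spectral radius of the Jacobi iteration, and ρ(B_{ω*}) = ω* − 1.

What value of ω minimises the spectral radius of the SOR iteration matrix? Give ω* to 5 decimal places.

ρ_J = max_k |cos(kπ/186)| = cos(π/186) = 0.99986
root = sin(π/186) = 0.016889  (since 1−cos² = sin²).
So ω* = 2/1.016889 = 1.96678 (Young).
At ω = 1.96678 every |λ(B_ω)| = ω−1, so ρ_SOR = 0.96678.

ω* = 1.96678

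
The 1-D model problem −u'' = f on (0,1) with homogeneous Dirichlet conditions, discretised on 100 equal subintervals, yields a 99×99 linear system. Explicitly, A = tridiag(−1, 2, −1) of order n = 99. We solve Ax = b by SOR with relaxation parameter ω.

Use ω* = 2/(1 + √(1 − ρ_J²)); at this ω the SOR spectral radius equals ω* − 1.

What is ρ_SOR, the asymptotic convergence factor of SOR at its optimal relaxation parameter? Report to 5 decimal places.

ρ_SOR = 0.93909

ρ_J = max_k |cos(kπ/100)| = cos(π/100) = 0.99951
root = sin(π/100) = 0.031411  (since 1−cos² = sin²).
Then 2/(1+√(1−ρ_J²)) = 2/(1+0.031411); ω* = 2/1.031411 = 1.93909.
ρ_SOR = ω* − 1 ≈ 0.93909.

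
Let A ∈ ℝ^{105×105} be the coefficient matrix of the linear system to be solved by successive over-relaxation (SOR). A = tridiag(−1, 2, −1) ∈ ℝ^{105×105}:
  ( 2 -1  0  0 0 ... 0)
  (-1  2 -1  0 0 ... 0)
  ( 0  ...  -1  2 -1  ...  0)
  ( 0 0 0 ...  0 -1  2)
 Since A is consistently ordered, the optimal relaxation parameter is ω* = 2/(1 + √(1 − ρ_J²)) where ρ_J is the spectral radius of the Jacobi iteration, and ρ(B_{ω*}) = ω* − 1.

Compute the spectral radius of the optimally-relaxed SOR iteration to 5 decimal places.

ρ_J = max_k |cos(kπ/106)| = cos(π/106) = 0.99956
√(1 − cos²(π/106)) = sin(π/106) ≈ 0.029633.
So ω* = 2/1.029633 = 1.94244 (Young).
and ρ(B_{ω*}) = 1.94244 − 1 = 0.94244.

ρ_SOR = 0.94244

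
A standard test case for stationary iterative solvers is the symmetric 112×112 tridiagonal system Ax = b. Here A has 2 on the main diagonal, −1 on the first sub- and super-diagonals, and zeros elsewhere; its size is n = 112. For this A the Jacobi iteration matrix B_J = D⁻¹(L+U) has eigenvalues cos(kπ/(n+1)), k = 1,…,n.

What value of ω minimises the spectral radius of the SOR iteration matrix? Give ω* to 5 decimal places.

ω* = 1.94591

spectrum of D⁻¹(L+U) = {cos(kπ/113) : 1≤k≤112}; ρ_J = cos(π/113) = 0.99961.
√(1−ρ_J²) = |sin(π/113)| = 0.027798
ω* = 2/(1+0.027798) = 1.94591
At ω = 1.94591 every |λ(B_ω)| = ω−1, so ρ_SOR = 0.94591.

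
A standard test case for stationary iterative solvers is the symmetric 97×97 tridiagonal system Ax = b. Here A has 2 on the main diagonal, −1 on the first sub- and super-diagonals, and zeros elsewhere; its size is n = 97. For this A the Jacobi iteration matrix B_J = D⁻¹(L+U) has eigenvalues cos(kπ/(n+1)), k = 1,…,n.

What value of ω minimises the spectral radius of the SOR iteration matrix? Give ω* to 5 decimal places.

ρ_J = max_k |cos(kπ/98)| = cos(π/98) = 0.99949
1 − cos²(π/98) = sin²(π/98) ⇒ √(1−ρ_J²) = sin(π/98) = 0.032052.
ω* = 2/(1+0.032052) = 1.93789
ρ(B_{ω*}) = ω*−1 = 0.93789

ω* = 1.93789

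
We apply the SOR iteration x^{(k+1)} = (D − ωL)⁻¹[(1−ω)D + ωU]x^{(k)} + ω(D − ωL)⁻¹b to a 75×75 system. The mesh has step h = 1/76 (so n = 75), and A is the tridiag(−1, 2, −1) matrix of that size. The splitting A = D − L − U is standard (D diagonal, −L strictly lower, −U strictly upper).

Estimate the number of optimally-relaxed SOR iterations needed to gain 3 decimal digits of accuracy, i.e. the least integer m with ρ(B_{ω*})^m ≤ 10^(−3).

m = 84

[ρ_J] n=75: ρ(B_J) = cos(π/(n+1)) = cos(π/76) = 0.9991458.
root = sin(π/76) = 0.0413250  (since 1−cos² = sin²).
Then 2/(1+√(1−ρ_J²)) = 2/(1+0.0413250); ω* = 2/1.0413250 = 1.9206300.
ρ(B_{ω*}) = ω*−1 = 0.9206300
3·ln10 = 6.90776; −ln(0.9206300) = 0.0826971; m = ⌈6.90776/0.0826971⌉ = ⌈83.531⌉ = 84.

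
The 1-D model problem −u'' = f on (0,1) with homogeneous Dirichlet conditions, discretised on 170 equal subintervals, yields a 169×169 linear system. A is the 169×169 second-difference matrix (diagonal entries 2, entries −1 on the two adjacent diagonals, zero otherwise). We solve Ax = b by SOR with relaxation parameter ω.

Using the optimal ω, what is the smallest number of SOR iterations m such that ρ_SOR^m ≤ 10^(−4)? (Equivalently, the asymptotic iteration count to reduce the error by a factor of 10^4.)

m = 250

n=169: λ(B_J) = 1 − λ(A)/2 = cos(kπ/170); k=1 gives ρ_J = 0.9998293.
√(1−ρ_J²) simplifies to sin(π/170) = 0.0184789.
[ω*] 2 ÷ (1 + 0.0184789) = 2 ÷ 1.0184789 = 1.9637127.
Hence ρ(B_{ω*}) = 1.9637127 − 1 = 0.9637127.
For 4 digits: m = 4·ln10 / (−ln 0.9637127) = 9.21034/0.0369621 = 249.183; round up → m = 250.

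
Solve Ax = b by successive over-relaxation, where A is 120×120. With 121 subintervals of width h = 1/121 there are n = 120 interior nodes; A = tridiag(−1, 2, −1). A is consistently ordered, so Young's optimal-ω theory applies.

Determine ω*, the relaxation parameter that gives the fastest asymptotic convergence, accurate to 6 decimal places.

spectrum of D⁻¹(L+U) = {cos(kπ/121) : 1≤k≤120}; ρ_J = cos(π/121) = 0.999663.
√(1−ρ_J²) simplifies to sin(π/121) = 0.0259607.
Then 2/(1+√(1−ρ_J²)) = 2/(1+0.0259607); ω* = 2/1.0259607 = 1.949392.
ρ_SOR = ω* − 1 ≈ 0.949392.

ω* = 1.949392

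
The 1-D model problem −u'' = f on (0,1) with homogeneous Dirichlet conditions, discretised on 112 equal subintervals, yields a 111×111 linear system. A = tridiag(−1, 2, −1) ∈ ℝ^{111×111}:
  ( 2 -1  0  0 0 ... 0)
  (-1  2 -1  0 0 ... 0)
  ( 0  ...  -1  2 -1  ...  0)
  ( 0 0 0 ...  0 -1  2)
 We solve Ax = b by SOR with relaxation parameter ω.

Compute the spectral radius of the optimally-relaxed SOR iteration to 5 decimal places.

ρ_SOR = 0.94544

[ρ_J] n=111: ρ(B_J) = cos(π/(n+1)) = cos(π/112) = 0.99961.
√(1−ρ_J²) = |sin(π/112)| = 0.028046
So ω* = 2/1.028046 = 1.94544 (Young).
Hence ρ(B_{ω*}) = 1.94544 − 1 = 0.94544.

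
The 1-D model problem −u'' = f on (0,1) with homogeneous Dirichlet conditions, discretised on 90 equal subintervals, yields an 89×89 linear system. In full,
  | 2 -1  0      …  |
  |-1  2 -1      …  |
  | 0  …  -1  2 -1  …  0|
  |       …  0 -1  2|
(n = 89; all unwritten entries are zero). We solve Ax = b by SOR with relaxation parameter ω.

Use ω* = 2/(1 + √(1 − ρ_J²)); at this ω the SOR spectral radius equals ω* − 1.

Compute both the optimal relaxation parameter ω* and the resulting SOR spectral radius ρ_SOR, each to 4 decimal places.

ω* = 1.9326, ρ_SOR = 0.9326

[ρ_J] n=89: ρ(B_J) = cos(π/(n+1)) = cos(π/90) = 0.9994.
1 − cos²(π/90) = sin²(π/90) ⇒ √(1−ρ_J²) = sin(π/90) = 0.03490.
ω* = 2/(1 + 0.03490) = 2/1.03490 = 1.9326.
ρ_SOR = ω* − 1 = 1.9326 − 1 = 0.9326.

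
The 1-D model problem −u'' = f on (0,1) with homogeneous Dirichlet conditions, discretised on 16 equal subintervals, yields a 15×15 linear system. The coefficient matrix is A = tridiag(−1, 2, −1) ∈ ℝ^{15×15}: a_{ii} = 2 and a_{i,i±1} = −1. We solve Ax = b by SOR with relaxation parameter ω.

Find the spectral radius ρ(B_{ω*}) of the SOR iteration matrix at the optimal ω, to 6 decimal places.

With n=15, ρ(Jacobi) = cos(π/16) = 0.980785.
1 − cos²(π/16) = sin²(π/16) ⇒ √(1−ρ_J²) = sin(π/16) = 0.1950903.
Then 2/(1+√(1−ρ_J²)) = 2/(1+0.1950903); ω* = 2/1.1950903 = 1.673514.
ρ(B_{ω*}) = ω*−1 = 0.673514

ρ_SOR = 0.673514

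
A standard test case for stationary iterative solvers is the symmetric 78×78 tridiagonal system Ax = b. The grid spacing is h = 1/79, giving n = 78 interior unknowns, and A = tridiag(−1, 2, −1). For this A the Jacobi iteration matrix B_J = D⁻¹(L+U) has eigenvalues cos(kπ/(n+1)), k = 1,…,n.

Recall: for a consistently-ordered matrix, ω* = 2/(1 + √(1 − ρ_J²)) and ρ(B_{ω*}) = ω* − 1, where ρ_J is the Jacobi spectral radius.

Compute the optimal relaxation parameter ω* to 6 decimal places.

ω* = 1.923527

½·tridiag(1,0,1) at n=78: λ_k = cos(kπ/79); max |λ| at k=1 ⇒ ρ_J = cos(π/79) ≈ 0.999209.
√(1 − cos²(π/79)) = sin(π/79) ≈ 0.0397565.
So ω* = 2/1.0397565 = 1.923527 (Young).
[ρ_SOR] ω* − 1 = 0.923527.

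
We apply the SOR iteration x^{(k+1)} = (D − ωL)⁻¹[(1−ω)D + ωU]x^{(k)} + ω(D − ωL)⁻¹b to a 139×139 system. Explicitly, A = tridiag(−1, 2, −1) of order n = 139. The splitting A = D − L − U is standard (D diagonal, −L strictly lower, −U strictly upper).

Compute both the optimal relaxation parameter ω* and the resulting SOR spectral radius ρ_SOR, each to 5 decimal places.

ω* = 1.95611, ρ_SOR = 0.95611

n=139: λ(B_J) = 1 − λ(A)/2 = cos(kπ/140); k=1 gives ρ_J = 0.99975.
1 − cos²(π/140) = sin²(π/140) ⇒ √(1−ρ_J²) = sin(π/140) = 0.022438.
Then 2/(1+√(1−ρ_J²)) = 2/(1+0.022438); ω* = 2/1.022438 = 1.95611.
and ρ(B_{ω*}) = 1.95611 − 1 = 0.95611.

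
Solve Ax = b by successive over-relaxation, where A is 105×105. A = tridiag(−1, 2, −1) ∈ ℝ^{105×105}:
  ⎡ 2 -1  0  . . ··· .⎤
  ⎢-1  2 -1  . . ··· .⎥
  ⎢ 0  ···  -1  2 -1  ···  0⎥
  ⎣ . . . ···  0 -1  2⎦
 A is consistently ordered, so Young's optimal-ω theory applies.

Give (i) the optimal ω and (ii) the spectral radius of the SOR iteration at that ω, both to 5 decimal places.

ω* = 1.94244, ρ_SOR = 0.94244

B_J for the 105×105 system has eigenvalues cos(kπ/106); ρ_J = cos(π/106) = 0.99956.
√(1−ρ_J²) simplifies to sin(π/106) = 0.029633.
ω* = 2/(1+0.029633) = 1.94244
ρ_SOR = ω* − 1 ≈ 0.94244.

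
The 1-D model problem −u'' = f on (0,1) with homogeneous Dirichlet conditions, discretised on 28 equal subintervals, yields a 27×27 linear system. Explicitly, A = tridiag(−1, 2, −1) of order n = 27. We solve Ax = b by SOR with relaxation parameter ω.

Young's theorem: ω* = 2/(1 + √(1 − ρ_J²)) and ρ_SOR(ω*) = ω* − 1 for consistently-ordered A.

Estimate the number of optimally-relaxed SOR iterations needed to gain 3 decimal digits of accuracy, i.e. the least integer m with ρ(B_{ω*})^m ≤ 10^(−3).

ρ_J = max_k |cos(kπ/28)| = cos(π/28) = 0.9937122
1 − cos²(π/28) = sin²(π/28) ⇒ √(1−ρ_J²) = sin(π/28) = 0.1119645.
ω* = 2/(1+0.1119645) = 1.7986186
Hence ρ(B_{ω*}) = 1.7986186 − 1 = 0.7986186.
3·ln10 = 6.90776; −ln(0.7986186) = 0.224872; m = ⌈6.90776/0.224872⌉ = ⌈30.719⌉ = 31.

m = 31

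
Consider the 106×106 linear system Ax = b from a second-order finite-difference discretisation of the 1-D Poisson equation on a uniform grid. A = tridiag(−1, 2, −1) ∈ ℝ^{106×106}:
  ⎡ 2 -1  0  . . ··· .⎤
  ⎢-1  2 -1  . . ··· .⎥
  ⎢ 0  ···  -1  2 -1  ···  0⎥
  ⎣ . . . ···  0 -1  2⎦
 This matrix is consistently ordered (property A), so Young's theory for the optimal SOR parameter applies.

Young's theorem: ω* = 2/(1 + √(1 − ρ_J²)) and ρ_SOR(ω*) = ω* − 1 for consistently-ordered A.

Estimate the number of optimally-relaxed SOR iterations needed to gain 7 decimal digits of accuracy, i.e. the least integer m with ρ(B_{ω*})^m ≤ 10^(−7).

½·tridiag(1,0,1) at n=106: λ_k = cos(kπ/107); max |λ| at k=1 ⇒ ρ_J = cos(π/107) ≈ 0.9995690.
√(1−ρ_J²) = |sin(π/107)| = 0.0293565
ω* = 2 / (1 + 0.0293565) = 2 / 1.0293565 ≈ 1.9429615.
Hence ρ(B_{ω*}) = 1.9429615 − 1 = 0.9429615.
m ≥ 7·ln10 / (−ln 0.9429615) = 274.445; smallest integer m = 275.

m = 275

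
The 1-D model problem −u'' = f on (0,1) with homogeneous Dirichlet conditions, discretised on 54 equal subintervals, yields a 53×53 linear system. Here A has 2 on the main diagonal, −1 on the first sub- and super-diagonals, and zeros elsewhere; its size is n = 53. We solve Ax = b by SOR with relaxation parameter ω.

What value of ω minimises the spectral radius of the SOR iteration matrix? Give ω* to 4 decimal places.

ω* = 1.8901

n=53: λ(B_J) = 1 − λ(A)/2 = cos(kπ/54); k=1 gives ρ_J = 0.9983.
√(1 − cos²(π/54)) = sin(π/54) ≈ 0.05814.
So ω* = 2/1.05814 = 1.8901 (Young).
and ρ(B_{ω*}) = 1.8901 − 1 = 0.8901.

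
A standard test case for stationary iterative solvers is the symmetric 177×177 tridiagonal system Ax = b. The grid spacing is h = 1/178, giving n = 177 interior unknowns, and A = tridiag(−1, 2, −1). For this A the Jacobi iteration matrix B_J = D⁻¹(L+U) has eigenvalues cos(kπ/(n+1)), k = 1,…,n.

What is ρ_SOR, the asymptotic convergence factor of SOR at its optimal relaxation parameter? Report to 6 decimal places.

B_J for the 177×177 system has eigenvalues cos(kπ/178); ρ_J = cos(π/178) = 0.999844.
1 − cos²(π/178) = sin²(π/178) ⇒ √(1−ρ_J²) = sin(π/178) = 0.0176485.
ω* = 2/(1 + 0.0176485) = 2/1.0176485 = 1.965315.
[ρ_SOR] ω* − 1 = 0.965315.

ρ_SOR = 0.965315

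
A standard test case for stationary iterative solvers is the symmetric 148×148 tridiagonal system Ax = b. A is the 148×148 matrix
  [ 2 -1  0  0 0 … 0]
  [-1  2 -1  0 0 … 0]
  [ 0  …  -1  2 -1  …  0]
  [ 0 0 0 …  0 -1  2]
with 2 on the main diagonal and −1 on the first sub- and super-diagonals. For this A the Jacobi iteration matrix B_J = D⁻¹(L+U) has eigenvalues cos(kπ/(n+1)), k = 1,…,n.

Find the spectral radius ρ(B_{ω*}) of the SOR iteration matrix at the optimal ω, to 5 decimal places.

[ρ_J] n=148: ρ(B_J) = cos(π/(n+1)) = cos(π/149) = 0.99978.
1 − cos²(π/149) = sin²(π/149) ⇒ √(1−ρ_J²) = sin(π/149) = 0.021083.
ω* = 2/(1+0.021083) = 1.95870
ρ_SOR = ω* − 1 ≈ 0.95870.

ρ_SOR = 0.95870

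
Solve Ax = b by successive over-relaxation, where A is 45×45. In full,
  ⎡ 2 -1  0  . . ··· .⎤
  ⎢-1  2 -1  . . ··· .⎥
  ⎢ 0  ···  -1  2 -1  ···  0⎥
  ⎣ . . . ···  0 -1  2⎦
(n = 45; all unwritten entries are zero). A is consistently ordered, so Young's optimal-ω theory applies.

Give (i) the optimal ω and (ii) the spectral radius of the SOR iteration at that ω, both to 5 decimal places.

ω* = 1.87223, ρ_SOR = 0.87223

spectrum of D⁻¹(L+U) = {cos(kπ/46) : 1≤k≤45}; ρ_J = cos(π/46) = 0.99767.
√(1−ρ_J²) simplifies to sin(π/46) = 0.068242.
ω* = 2/(1+0.068242) = 1.87223
ρ_SOR = ω* − 1 ≈ 0.87223.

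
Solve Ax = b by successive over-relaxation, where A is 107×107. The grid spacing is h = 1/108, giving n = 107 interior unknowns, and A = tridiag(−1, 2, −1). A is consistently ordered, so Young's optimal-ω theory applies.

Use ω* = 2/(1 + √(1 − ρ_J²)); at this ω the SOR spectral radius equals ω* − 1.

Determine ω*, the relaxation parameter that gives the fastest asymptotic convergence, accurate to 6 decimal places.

ω* = 1.943475

½·tridiag(1,0,1) at n=107: λ_k = cos(kπ/108); max |λ| at k=1 ⇒ ρ_J = cos(π/108) ≈ 0.999577.
1 − cos²(π/108) = sin²(π/108) ⇒ √(1−ρ_J²) = sin(π/108) = 0.0290847.
So ω* = 2/1.0290847 = 1.943475 (Young).
At ω = 1.943475 every |λ(B_ω)| = ω−1, so ρ_SOR = 0.943475.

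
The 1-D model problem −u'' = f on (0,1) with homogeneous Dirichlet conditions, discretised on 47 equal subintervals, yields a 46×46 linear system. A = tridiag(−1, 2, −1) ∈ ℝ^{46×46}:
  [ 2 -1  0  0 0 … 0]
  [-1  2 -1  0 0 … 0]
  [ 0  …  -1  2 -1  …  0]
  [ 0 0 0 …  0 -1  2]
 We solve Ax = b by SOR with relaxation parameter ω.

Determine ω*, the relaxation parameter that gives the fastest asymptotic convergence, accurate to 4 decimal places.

ω* = 1.8748

ρ_J = max_k |cos(kπ/47)| = cos(π/47) = 0.9978
√(1−ρ_J²) = |sin(π/47)| = 0.06679
ω* = 2/(1+0.06679) = 1.8748
At ω = 1.8748 every |λ(B_ω)| = ω−1, so ρ_SOR = 0.8748.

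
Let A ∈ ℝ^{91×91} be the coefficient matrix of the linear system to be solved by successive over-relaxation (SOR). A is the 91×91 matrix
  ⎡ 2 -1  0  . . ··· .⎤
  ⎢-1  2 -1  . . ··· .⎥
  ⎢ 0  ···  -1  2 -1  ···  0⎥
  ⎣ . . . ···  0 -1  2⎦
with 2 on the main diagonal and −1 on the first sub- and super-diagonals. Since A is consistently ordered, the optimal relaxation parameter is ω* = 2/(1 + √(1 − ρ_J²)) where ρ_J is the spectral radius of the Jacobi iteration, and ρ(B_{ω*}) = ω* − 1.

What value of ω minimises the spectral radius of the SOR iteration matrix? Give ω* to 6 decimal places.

ρ_J = max_k |cos(kπ/92)| = cos(π/92) = 0.999417
√(1 − cos²(π/92)) = sin(π/92) ≈ 0.0341411.
Young: ω* = 2/(1+√(1−ρ_J²)) = 2/(1+0.0341411) = 2/1.0341411 = 1.933972.
At ω = 1.933972 every |λ(B_ω)| = ω−1, so ρ_SOR = 0.933972.

ω* = 1.933972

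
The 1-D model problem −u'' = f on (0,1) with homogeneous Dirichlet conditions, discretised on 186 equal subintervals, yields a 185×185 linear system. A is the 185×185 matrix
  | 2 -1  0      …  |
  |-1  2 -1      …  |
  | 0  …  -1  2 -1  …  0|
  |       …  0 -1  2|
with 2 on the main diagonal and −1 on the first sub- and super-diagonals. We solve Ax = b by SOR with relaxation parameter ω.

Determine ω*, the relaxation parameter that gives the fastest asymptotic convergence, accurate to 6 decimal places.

½·tridiag(1,0,1) at n=185: λ_k = cos(kπ/186); max |λ| at k=1 ⇒ ρ_J = cos(π/186) ≈ 0.999857.
√(1 − cos²(π/186)) = sin(π/186) ≈ 0.0168895.
[ω*] 2 ÷ (1 + 0.0168895) = 2 ÷ 1.0168895 = 1.966782.
Hence ρ(B_{ω*}) = 1.966782 − 1 = 0.966782.

ω* = 1.966782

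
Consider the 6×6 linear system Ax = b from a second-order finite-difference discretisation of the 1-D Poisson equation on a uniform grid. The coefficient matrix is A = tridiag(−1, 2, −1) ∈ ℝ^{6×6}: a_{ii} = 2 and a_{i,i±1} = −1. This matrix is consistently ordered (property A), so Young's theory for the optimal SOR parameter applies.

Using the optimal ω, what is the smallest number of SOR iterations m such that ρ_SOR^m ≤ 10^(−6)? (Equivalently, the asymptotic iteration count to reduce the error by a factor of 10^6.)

With n=6, ρ(Jacobi) = cos(π/7) = 0.9009689.
1 − cos²(π/7) = sin²(π/7) ⇒ √(1−ρ_J²) = sin(π/7) = 0.4338837.
ω* = 2/(1+0.4338837) = 1.3948133
[ρ_SOR] ω* − 1 = 0.3948133.
Need (0.3948133)^m ≤ 10^(−6): m ≥ 6·ln10/|ln 0.3948133| = 13.8155/0.929342 = 14.866 ⇒ m = 15.

m = 15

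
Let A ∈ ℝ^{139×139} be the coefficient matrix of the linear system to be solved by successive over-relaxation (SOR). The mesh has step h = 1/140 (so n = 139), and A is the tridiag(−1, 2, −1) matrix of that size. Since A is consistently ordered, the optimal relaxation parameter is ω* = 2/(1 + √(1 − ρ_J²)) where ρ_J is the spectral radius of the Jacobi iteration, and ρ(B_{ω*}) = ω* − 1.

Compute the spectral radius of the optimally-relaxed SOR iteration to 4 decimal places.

ρ_SOR = 0.9561

With n=139, ρ(Jacobi) = cos(π/140) = 0.9997.
√(1−ρ_J²) simplifies to sin(π/140) = 0.02244.
[ω*] 2 ÷ (1 + 0.02244) = 2 ÷ 1.02244 = 1.9561.
ρ(B_{ω*}) = ω*−1 = 0.9561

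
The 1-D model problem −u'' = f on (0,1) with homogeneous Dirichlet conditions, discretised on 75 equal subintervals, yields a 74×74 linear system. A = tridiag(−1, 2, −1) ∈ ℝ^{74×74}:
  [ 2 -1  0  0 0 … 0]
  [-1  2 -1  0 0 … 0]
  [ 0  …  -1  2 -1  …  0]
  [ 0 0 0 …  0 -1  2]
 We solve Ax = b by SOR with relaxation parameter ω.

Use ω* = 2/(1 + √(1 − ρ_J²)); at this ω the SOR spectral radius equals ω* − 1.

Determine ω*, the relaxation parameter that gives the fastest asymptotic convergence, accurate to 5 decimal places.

B_J for the 74×74 system has eigenvalues cos(kπ/75); ρ_J = cos(π/75) = 0.99912.
√(1−ρ_J²) = |sin(π/75)| = 0.041876
So ω* = 2/1.041876 = 1.91961 (Young).
Hence ρ(B_{ω*}) = 1.91961 − 1 = 0.91961.

ω* = 1.91961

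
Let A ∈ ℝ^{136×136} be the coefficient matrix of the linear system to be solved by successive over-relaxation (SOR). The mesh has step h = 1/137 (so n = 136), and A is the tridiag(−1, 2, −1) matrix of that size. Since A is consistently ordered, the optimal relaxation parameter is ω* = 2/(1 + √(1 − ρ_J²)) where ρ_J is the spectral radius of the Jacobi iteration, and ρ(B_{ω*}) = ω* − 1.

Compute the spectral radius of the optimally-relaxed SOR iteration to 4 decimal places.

ρ_SOR = 0.9552

ρ_J = max_k |cos(kπ/137)| = cos(π/137) = 0.9997
√(1 − cos²(π/137)) = sin(π/137) ≈ 0.02293.
ω* = 2/(1 + 0.02293) = 2/1.02293 = 1.9552.
[ρ_SOR] ω* − 1 = 0.9552.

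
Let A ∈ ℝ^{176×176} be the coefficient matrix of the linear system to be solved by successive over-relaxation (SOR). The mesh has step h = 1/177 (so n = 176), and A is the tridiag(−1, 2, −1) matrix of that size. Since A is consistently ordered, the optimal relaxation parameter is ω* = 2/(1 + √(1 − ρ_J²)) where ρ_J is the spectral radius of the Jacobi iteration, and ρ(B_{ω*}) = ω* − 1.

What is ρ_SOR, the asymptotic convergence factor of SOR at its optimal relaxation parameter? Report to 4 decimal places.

[ρ_J] n=176: ρ(B_J) = cos(π/(n+1)) = cos(π/177) = 0.9998.
root = sin(π/177) = 0.01775  (since 1−cos² = sin²).
ω* = 2 / (1 + 0.01775) = 2 / 1.01775 ≈ 1.9651.
[ρ_SOR] ω* − 1 = 0.9651.

ρ_SOR = 0.9651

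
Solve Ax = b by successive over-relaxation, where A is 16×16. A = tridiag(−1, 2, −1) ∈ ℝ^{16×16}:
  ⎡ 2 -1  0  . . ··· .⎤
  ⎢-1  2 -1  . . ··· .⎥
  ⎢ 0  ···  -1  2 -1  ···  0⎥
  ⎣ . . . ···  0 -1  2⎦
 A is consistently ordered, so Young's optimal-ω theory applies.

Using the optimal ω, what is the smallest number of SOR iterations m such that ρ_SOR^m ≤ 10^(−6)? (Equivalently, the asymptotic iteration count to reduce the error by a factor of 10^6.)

ρ_J = max_k |cos(kπ/17)| = cos(π/17) = 0.9829731
√(1 − cos²(π/17)) = sin(π/17) ≈ 0.1837495.
Young: ω* = 2/(1+√(1−ρ_J²)) = 2/(1+0.1837495) = 2/1.1837495 = 1.6895466.
ρ_SOR = ω* − 1 = 1.6895466 − 1 = 0.6895466.
Need (0.6895466)^m ≤ 10^(−6): m ≥ 6·ln10/|ln 0.6895466| = 13.8155/0.371721 = 37.166 ⇒ m = 38.

m = 38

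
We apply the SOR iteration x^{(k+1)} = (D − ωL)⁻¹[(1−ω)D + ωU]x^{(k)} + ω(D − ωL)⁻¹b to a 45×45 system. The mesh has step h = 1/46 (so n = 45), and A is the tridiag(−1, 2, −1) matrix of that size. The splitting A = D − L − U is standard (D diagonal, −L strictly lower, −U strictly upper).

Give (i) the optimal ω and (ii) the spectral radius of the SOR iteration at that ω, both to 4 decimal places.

ω* = 1.8722, ρ_SOR = 0.8722

spectrum of D⁻¹(L+U) = {cos(kπ/46) : 1≤k≤45}; ρ_J = cos(π/46) = 0.9977.
√(1−ρ_J²) = |sin(π/46)| = 0.06824
Then 2/(1+√(1−ρ_J²)) = 2/(1+0.06824); ω* = 2/1.06824 = 1.8722.
ρ_SOR = ω* − 1 = 1.8722 − 1 = 0.8722.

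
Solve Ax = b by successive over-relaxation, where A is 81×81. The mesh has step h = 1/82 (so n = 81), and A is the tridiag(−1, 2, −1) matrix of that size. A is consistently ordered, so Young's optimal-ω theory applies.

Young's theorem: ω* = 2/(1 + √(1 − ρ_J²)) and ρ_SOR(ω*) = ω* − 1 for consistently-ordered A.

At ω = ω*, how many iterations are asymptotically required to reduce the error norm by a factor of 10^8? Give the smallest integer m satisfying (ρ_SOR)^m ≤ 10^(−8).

m = 241

n=81: λ(B_J) = 1 − λ(A)/2 = cos(kπ/82); k=1 gives ρ_J = 0.9992662.
root = sin(π/82) = 0.0383027  (since 1−cos² = sin²).
[ω*] 2 ÷ (1 + 0.0383027) = 2 ÷ 1.0383027 = 1.9262206.
[ρ_SOR] ω* − 1 = 0.9262206.
8·ln10 = 18.4207; −ln(0.9262206) = 0.0766428; m = ⌈18.4207/0.0766428⌉ = ⌈240.345⌉ = 241.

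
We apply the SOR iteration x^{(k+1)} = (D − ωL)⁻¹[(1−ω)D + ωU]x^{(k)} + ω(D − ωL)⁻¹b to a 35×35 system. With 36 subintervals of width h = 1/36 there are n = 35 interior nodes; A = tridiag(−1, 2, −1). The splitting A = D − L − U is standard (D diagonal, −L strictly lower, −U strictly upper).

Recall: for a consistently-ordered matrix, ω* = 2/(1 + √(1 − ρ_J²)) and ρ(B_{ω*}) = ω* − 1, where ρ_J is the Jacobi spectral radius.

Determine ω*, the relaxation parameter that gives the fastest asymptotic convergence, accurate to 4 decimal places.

ω* = 1.8397

ρ_J = max_k |cos(kπ/36)| = cos(π/36) = 0.9962
root = sin(π/36) = 0.08716  (since 1−cos² = sin²).
Then 2/(1+√(1−ρ_J²)) = 2/(1+0.08716); ω* = 2/1.08716 = 1.8397.
ρ_SOR = ω* − 1 = 1.8397 − 1 = 0.8397.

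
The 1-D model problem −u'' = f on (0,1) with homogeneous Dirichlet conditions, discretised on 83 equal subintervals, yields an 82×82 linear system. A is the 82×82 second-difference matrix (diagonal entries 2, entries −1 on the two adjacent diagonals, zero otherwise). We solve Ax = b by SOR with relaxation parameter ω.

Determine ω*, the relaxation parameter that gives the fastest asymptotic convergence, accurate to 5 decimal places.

With n=82, ρ(Jacobi) = cos(π/83) = 0.99928.
√(1−ρ_J²) = |sin(π/83)| = 0.037841
ω* = 2/(1+0.037841) = 1.92708
ρ(B_{ω*}) = ω*−1 = 0.92708

ω* = 1.92708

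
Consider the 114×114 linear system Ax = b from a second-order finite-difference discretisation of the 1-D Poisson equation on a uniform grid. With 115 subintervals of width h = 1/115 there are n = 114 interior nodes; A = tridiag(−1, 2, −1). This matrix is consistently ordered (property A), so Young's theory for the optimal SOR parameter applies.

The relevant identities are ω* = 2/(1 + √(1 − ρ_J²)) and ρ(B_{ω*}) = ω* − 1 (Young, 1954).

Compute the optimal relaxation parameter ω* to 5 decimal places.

With n=114, ρ(Jacobi) = cos(π/115) = 0.99963.
√(1−ρ_J²) simplifies to sin(π/115) = 0.027315.
ω* = 2/(1 + 0.027315) = 2/1.027315 = 1.94682.
[ρ_SOR] ω* − 1 = 0.94682.

ω* = 1.94682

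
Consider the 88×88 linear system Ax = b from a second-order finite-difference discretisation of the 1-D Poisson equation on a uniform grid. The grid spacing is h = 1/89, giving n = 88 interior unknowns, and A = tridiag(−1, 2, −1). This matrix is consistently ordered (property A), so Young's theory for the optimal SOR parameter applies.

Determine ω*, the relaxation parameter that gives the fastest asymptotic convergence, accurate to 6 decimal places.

With n=88, ρ(Jacobi) = cos(π/89) = 0.999377.
root = sin(π/89) = 0.0352915  (since 1−cos² = sin²).
ω* = 2/(1 + 0.0352915) = 2/1.0352915 = 1.931823.
ρ_SOR = ω* − 1 ≈ 0.931823.

ω* = 1.931823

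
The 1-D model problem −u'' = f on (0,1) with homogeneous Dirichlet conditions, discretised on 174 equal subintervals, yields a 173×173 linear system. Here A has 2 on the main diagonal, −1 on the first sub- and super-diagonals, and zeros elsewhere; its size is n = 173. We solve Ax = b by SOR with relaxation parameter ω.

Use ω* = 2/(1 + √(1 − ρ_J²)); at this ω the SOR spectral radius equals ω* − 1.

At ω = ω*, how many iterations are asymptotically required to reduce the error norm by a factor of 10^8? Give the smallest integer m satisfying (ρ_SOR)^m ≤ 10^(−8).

[ρ_J] n=173: ρ(B_J) = cos(π/(n+1)) = cos(π/174) = 0.9998370.
√(1 − cos²(π/174)) = sin(π/174) ≈ 0.0180541.
ω* = 2 / (1 + 0.0180541) = 2 / 1.0180541 ≈ 1.9645321.
ρ(B_{ω*}) = ω*−1 = 0.9645321
ρ_SOR^m ≤ 10^(−8) ⇔ m ≥ 8·ln10/(−ln 0.9645321) = 18.4207/0.0361122 = 510.096; m = ⌈510.096⌉ = 511.

m = 511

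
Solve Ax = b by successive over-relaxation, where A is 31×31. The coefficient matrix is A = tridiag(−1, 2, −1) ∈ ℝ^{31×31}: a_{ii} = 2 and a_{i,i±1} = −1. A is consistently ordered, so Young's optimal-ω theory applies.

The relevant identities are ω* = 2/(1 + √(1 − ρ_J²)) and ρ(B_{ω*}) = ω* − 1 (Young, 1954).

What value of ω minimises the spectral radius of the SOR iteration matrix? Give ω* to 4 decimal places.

n=31: λ(B_J) = 1 − λ(A)/2 = cos(kπ/32); k=1 gives ρ_J = 0.9952.
1 − cos²(π/32) = sin²(π/32) ⇒ √(1−ρ_J²) = sin(π/32) = 0.09802.
ω* = 2/(1+0.09802) = 1.8215
[ρ_SOR] ω* − 1 = 0.8215.

ω* = 1.8215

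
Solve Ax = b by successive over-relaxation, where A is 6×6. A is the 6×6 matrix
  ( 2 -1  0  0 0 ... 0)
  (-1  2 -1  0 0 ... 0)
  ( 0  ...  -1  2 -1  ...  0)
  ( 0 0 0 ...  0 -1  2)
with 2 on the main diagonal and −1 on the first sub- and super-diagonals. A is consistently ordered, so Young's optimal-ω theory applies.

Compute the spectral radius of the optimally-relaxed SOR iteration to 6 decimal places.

ρ_SOR = 0.394813

With n=6, ρ(Jacobi) = cos(π/7) = 0.900969.
√(1−ρ_J²) = |sin(π/7)| = 0.4338837
ω* = 2/(1+0.4338837) = 1.394813
ρ_SOR = ω* − 1 ≈ 0.394813.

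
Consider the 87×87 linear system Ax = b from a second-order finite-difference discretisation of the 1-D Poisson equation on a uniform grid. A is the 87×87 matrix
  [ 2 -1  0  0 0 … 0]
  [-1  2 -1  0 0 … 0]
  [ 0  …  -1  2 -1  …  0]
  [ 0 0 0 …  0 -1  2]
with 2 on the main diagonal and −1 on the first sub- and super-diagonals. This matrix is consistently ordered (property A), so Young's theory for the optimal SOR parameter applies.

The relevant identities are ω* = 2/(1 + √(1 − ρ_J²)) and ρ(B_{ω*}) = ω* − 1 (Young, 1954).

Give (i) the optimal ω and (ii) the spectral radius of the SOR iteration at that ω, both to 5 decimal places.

With n=87, ρ(Jacobi) = cos(π/88) = 0.99936.
√(1 − cos²(π/88)) = sin(π/88) ≈ 0.035692.
So ω* = 2/1.035692 = 1.93108 (Young).
ρ_SOR = ω* − 1 ≈ 0.93108.

ω* = 1.93108, ρ_SOR = 0.93108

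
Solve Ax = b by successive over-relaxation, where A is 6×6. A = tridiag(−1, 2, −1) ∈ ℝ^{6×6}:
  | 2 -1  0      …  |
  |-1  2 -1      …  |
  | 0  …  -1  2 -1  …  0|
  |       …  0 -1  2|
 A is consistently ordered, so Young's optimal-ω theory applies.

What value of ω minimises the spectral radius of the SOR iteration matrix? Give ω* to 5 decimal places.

With n=6, ρ(Jacobi) = cos(π/7) = 0.90097.
√(1−ρ_J²) = |sin(π/7)| = 0.433884
ω* = 2/(1+0.433884) = 1.39481
[ρ_SOR] ω* − 1 = 0.39481.

ω* = 1.39481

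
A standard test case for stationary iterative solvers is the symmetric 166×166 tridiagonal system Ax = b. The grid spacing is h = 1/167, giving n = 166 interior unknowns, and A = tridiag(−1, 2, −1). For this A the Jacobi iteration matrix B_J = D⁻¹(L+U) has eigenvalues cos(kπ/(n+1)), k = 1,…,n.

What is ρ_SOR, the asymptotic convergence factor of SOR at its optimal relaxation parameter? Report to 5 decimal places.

ρ_SOR = 0.96307

B_J for the 166×166 system has eigenvalues cos(kπ/167); ρ_J = cos(π/167) = 0.99982.
1 − cos²(π/167) = sin²(π/167) ⇒ √(1−ρ_J²) = sin(π/167) = 0.018811.
ω* = 2/(1 + 0.018811) = 2/1.018811 = 1.96307.
ρ_SOR = ω* − 1 ≈ 0.96307.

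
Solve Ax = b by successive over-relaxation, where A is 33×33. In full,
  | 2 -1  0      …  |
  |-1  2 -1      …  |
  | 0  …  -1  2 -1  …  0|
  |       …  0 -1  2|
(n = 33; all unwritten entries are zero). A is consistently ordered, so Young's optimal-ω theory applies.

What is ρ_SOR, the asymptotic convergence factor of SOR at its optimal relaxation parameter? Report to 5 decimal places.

B_J for the 33×33 system has eigenvalues cos(kπ/34); ρ_J = cos(π/34) = 0.99573.
root = sin(π/34) = 0.092268  (since 1−cos² = sin²).
ω* = 2 / (1 + 0.092268) = 2 / 1.092268 ≈ 1.83105.
ρ_SOR = ω* − 1 ≈ 0.83105.

ρ_SOR = 0.83105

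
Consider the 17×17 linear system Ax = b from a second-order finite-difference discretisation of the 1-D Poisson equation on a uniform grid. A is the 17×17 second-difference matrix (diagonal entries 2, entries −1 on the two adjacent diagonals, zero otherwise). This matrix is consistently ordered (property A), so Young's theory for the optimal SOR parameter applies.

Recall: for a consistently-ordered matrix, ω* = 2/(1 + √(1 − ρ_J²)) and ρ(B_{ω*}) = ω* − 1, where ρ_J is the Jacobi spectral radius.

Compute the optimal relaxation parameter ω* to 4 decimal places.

½·tridiag(1,0,1) at n=17: λ_k = cos(kπ/18); max |λ| at k=1 ⇒ ρ_J = cos(π/18) ≈ 0.9848.
1 − cos²(π/18) = sin²(π/18) ⇒ √(1−ρ_J²) = sin(π/18) = 0.17365.
[ω*] 2 ÷ (1 + 0.17365) = 2 ÷ 1.17365 = 1.7041.
[ρ_SOR] ω* − 1 = 0.7041.

ω* = 1.7041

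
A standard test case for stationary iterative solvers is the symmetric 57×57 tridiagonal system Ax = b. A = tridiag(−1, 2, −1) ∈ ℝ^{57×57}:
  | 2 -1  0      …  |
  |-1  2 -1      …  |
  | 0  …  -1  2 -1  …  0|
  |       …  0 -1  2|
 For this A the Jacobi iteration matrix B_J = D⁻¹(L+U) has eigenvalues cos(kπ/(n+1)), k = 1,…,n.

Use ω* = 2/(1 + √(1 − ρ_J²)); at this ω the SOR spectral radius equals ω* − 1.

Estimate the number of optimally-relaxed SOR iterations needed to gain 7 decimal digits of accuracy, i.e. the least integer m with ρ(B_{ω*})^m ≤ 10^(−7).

½·tridiag(1,0,1) at n=57: λ_k = cos(kπ/58); max |λ| at k=1 ⇒ ρ_J = cos(π/58) ≈ 0.9985334.
√(1−ρ_J²) = |sin(π/58)| = 0.0541389
[ω*] 2 ÷ (1 + 0.0541389) = 2 ÷ 1.0541389 = 1.8972832.
ρ_SOR = ω* − 1 = 1.8972832 − 1 = 0.8972832.
7·ln10 = 16.1181; −ln(0.8972832) = 0.108384; m = ⌈16.1181/0.108384⌉ = ⌈148.713⌉ = 149.

m = 149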